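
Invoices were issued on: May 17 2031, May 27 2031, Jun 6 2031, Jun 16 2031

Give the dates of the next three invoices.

Jun 26 2031, Jul 6 2031, Jul 16 2031

Every event comes 10 days after the last (10, 10, 10).
Jun 16 2031 + 10 days = Jun 26 2031.
Jun 26 2031 + 10 days = Jul 6 2031.
Jul 6 2031 + 10 days = Jul 16 2031.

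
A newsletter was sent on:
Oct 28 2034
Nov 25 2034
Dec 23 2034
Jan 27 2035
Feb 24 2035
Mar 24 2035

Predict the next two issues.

Gaps: 28, 28, 35, 28, 28 days — a mix of 28 and 35. Every date is a Saturday.
Each is the 4th Saturday of its month.
April 2035 — 4th Saturday is Apr 28 2035.
4th Saturday of May 2035: May 26 2035.

Apr 28 2035, May 26 2035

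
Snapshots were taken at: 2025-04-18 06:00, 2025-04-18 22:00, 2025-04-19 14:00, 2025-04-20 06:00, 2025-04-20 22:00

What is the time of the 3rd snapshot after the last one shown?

Spacing: 16, 16, 16, 16 h — constant 16 h.
2025-04-20 22:00 + 16 h = 2025-04-21 14:00.
2025-04-21 14:00 + 16 h = 2025-04-22 06:00.
2025-04-22 06:00 + 16 h = 2025-04-22 22:00.

2025-04-22 22:00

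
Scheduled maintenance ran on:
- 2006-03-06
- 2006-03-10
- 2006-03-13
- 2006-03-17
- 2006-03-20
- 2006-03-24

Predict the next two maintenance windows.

2006-03-27, 2006-03-31

Gaps: 4, 3, 4, 3, 4 days — not constant, but cyclic with period 2.
The events fall on every Monday and Friday.
The following Monday is 2006-03-27.
Next Friday: 2006-03-31.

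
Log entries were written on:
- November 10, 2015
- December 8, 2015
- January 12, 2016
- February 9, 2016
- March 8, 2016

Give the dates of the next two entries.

April 12, 2016; May 10, 2016

Gaps: 28, 35, 28, 28 days — a mix of 28 and 35. Every date is a Tuesday.
Each is the 2nd Tuesday of its month.
April 2016 — 2nd Tuesday is April 12, 2016.
May 2016 — 2nd Tuesday is May 10, 2016.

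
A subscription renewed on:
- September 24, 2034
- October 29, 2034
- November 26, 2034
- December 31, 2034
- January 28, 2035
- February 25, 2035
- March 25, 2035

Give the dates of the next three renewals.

April 29, 2035; May 27, 2035; June 24, 2035

These are Sundays with 35, 28, 35, 28, 28, 28-day gaps.
Each is the final Sunday of its month — October 29, 2034 is past the 28th, so '4th Sunday' doesn't fit.
April 2035 ends with Sunday April 29, 2035.
May 2035 ends with Sunday May 27, 2035.
June 2035 ends with Sunday June 24, 2035.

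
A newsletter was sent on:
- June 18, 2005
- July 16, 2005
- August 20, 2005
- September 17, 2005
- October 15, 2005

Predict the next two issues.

These are Saturdays at 28- or 35-day spacing (28, 35, 28, 28).
The pattern: 3rd Saturday of the month.
3rd Saturday of November 2005: November 19, 2005.
3rd Saturday of December 2005: December 17, 2005.

November 19, 2005; December 17, 2005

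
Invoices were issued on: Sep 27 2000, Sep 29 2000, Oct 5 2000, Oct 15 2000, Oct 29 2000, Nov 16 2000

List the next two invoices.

Gaps: 2, 6, 10, 14, 18 days — each gap is 4 larger than the previous one.
Next gap: 22 days. Nov 16 2000 + 22 days = Dec 8 2000.
Next gap: 26 days. Dec 8 2000 + 26 days = Jan 3 2001.

Dec 8 2000, Jan 3 2001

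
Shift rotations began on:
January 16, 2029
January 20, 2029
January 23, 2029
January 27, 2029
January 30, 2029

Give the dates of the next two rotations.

The gap pattern 4, 3, 4, 3 repeats every 2 events.
These are the Tuesdays and Saturdays of each week.
Next Saturday: February 3, 2029.
The following Tuesday is February 6, 2029.

February 3, 2029; February 6, 2029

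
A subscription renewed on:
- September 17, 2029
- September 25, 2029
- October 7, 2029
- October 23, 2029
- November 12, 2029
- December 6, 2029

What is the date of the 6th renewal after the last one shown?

July 22, 2030

Intervals are 8, 12, 16, 20, 24 days — an arithmetic progression with common difference 4.
Next gap: 28 days. December 6, 2029 + 28 days = January 3, 2030.
Next gap: 32 days. January 3, 2030 + 32 days = February 4, 2030.
Next gap: 36 days. February 4, 2030 + 36 days = March 12, 2030.
Next gap: 40 days. March 12, 2030 + 40 days = April 21, 2030.
Next gap: 44 days. April 21, 2030 + 44 days = June 4, 2030.
Next gap: 48 days. June 4, 2030 + 48 days = July 22, 2030.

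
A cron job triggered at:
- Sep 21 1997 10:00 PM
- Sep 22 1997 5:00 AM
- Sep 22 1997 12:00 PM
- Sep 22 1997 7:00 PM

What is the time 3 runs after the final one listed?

Sep 23 1997 4:00 PM

Gaps: 7, 7, 7 hours — each event is 7 hours after the previous one.
Sep 22 1997 7:00 PM + 7 h = Sep 23 1997 2:00 AM.
Sep 23 1997 2:00 AM + 7 h = Sep 23 1997 9:00 AM.
Sep 23 1997 9:00 AM + 7 h = Sep 23 1997 4:00 PM.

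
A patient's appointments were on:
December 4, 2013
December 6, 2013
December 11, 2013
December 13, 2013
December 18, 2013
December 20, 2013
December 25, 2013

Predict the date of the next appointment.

December 27, 2013

Gaps: 2, 5, 2, 5, 2, 5 days — not constant, but cyclic with period 2.
The events fall on every Wednesday and Friday.
Next Friday: December 27, 2013.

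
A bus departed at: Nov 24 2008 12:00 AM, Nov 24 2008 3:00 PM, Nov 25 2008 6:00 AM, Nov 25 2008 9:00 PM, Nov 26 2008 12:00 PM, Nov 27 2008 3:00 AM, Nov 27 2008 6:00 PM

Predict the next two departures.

Nov 28 2008 9:00 AM, Nov 29 2008 12:00 AM

Spacing: 15, 15, 15, 15, 15, 15 h — constant 15 h.
Nov 27 2008 6:00 PM + 15 h = Nov 28 2008 9:00 AM.
Nov 28 2008 9:00 AM + 15 h = Nov 29 2008 12:00 AM.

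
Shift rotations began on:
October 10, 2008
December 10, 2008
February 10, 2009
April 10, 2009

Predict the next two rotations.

The day-of-month is always 10 (61, 62, 59 days between events).
So this recurs on the 10th of every 2 months.
June 2009: June 10, 2009.
Next: August 2009 → August 10, 2009.

June 10, 2009; August 10, 2009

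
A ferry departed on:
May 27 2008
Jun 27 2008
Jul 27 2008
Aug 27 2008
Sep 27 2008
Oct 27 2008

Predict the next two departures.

Each date is the 27th; the gaps (31, 30, 31, 31, 30) track the month lengths.
The rule is the 27th of each month.
Next: November 2008 → Nov 27 2008.
December 2008: Dec 27 2008.

Nov 27 2008, Dec 27 2008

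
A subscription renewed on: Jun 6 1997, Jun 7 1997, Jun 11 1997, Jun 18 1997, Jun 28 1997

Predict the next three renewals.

Intervals are 1, 4, 7, 10 days — an arithmetic progression with common difference 3.
Next gap: 13 days. Jun 28 1997 + 13 days = Jul 11 1997.
Next gap: 16 days. Jul 11 1997 + 16 days = Jul 27 1997.
Next gap: 19 days. Jul 27 1997 + 19 days = Aug 15 1997.

Jul 11 1997, Jul 27 1997, Aug 15 1997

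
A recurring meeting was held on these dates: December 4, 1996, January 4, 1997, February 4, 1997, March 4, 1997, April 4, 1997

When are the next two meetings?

May 4, 1997; June 4, 1997

Each date is the 4th; the gaps (31, 31, 28, 31) track the month lengths.
The rule is the 4th of each month.
Next: May 1997 → May 4, 1997.
Next: June 1997 → June 4, 1997.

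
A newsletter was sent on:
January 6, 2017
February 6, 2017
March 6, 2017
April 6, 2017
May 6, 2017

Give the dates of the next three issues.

June 6, 2017; July 6, 2017; August 6, 2017

Each date is the 6th; the gaps (31, 28, 31, 30) track the month lengths.
The rule is the 6th of each month.
Next: June 2017 → June 6, 2017.
July 2017: July 6, 2017.
Next: August 2017 → August 6, 2017.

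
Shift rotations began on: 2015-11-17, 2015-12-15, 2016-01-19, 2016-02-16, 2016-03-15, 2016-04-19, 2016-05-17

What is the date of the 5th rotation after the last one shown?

These are Tuesdays at 28- or 35-day spacing (28, 35, 28, 28, 35, 28).
The pattern: 3rd Tuesday of the month.
June 2016 — 3rd Tuesday is 2016-06-21.
July 2016 — 3rd Tuesday is 2016-07-19.
August 2016 — 3rd Tuesday is 2016-08-16.
September 2016 — 3rd Tuesday is 2016-09-20.
October 2016 — 3rd Tuesday is 2016-10-18.

2016-10-18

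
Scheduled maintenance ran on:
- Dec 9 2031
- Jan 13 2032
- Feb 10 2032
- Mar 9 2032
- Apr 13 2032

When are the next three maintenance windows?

May 11 2032, Jun 8 2032, Jul 13 2032

All dates are Tuesdays, 35, 28, 28, 35 days apart.
Specifically, the 2nd Tuesday of each month.
May 2032 — 2nd Tuesday is May 11 2032.
2nd Tuesday of June 2032: Jun 8 2032.
2nd Tuesday of July 2032: Jul 13 2032.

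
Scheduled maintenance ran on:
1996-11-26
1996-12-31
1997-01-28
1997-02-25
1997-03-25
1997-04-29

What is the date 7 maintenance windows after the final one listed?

1997-11-25

All Tuesdays; the gaps (35, 28, 28, 28, 35) vary with month length.
This is the last Tuesday of each month.
May 1997 ends with Tuesday 1997-05-27.
Last Tuesday of June 1997: 1997-06-24.
July 1997 ends with Tuesday 1997-07-29.
Last Tuesday of August 1997: 1997-08-26.
September 1997 ends with Tuesday 1997-09-30.
October 1997 ends with Tuesday 1997-10-28.
November 1997 ends with Tuesday 1997-11-25.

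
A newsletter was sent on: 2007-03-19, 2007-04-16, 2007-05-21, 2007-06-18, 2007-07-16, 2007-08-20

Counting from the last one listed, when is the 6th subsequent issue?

These are Mondays at 28- or 35-day spacing (28, 35, 28, 28, 35).
The pattern: 3rd Monday of the month.
3rd Monday of September 2007: 2007-09-17.
October 2007 — 3rd Monday is 2007-10-15.
3rd Monday of November 2007: 2007-11-19.
3rd Monday of December 2007: 2007-12-17.
3rd Monday of January 2008: 2008-01-21.
February 2008 — 3rd Monday is 2008-02-18.

2008-02-18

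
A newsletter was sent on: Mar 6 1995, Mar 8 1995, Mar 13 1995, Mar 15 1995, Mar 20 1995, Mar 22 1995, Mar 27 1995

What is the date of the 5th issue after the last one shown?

The gap pattern 2, 5, 2, 5, 2, 5 repeats every 2 events.
These are the Mondays and Wednesdays of each week.
The following Wednesday is Mar 29 1995.
Next Monday: Apr 3 1995.
Next Wednesday: Apr 5 1995.
The following Monday is Apr 10 1995.
The following Wednesday is Apr 12 1995.

Apr 12 1995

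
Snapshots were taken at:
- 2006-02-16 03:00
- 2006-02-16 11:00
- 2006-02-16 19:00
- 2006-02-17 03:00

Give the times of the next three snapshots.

2006-02-17 11:00, 2006-02-17 19:00, 2006-02-18 03:00

The interval is a steady 8 hours (8, 8, 8).
2006-02-17 03:00 + 8 h = 2006-02-17 11:00.
2006-02-17 11:00 + 8 h = 2006-02-17 19:00.
2006-02-17 19:00 + 8 h = 2006-02-18 03:00.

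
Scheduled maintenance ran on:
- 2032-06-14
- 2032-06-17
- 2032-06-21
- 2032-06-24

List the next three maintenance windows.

The gap pattern 3, 4, 3 repeats every 2 events.
These are the Mondays and Thursdays of each week.
Next Monday: 2032-06-28.
Next Thursday: 2032-07-01.
Next Monday: 2032-07-05.

2032-06-28, 2032-07-01, 2032-07-05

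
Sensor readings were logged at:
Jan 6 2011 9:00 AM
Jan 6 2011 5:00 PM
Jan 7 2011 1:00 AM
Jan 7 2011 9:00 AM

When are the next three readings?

Spacing: 8, 8, 8 h — constant 8 h.
Jan 7 2011 9:00 AM + 8 h = Jan 7 2011 5:00 PM.
Jan 7 2011 5:00 PM + 8 h = Jan 8 2011 1:00 AM.
Jan 8 2011 1:00 AM + 8 h = Jan 8 2011 9:00 AM.

Jan 7 2011 5:00 PM, Jan 8 2011 1:00 AM, Jan 8 2011 9:00 AM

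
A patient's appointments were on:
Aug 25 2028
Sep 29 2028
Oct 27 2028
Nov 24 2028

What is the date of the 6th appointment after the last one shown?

All Fridays; the gaps (35, 28, 28) vary with month length.
This is the last Friday of each month.
Last Friday of December 2028: Dec 29 2028.
January 2029 ends with Friday Jan 26 2029.
February 2029 ends with Friday Feb 23 2029.
Last Friday of March 2029: Mar 30 2029.
Last Friday of April 2029: Apr 27 2029.
Last Friday of May 2029: May 25 2029.

May 25 2029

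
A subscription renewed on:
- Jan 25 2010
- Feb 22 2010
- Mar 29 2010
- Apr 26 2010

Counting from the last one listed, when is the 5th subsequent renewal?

Sep 27 2010

Every date is a Monday; gaps 28, 35, 28 days.
Each is the last Monday of its month (at least one falls on the 29th or later, ruling out '4th Monday').
Last Monday of May 2010: May 31 2010.
June 2010 ends with Monday Jun 28 2010.
July 2010 ends with Monday Jul 26 2010.
August 2010 ends with Monday Aug 30 2010.
Last Monday of September 2010: Sep 27 2010.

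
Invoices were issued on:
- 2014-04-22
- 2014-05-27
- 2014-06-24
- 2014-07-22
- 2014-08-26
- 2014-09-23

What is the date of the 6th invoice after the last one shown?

These are Tuesdays at 28- or 35-day spacing (35, 28, 28, 35, 28).
The pattern: 4th Tuesday of the month.
October 2014 — 4th Tuesday is 2014-10-28.
4th Tuesday of November 2014: 2014-11-25.
December 2014 — 4th Tuesday is 2014-12-23.
4th Tuesday of January 2015: 2015-01-27.
February 2015 — 4th Tuesday is 2015-02-24.
March 2015 — 4th Tuesday is 2015-03-24.

2015-03-24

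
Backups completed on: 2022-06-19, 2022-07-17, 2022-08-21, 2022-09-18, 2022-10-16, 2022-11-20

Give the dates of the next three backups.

2022-12-18, 2023-01-15, 2023-02-19

These are Sundays at 28- or 35-day spacing (28, 35, 28, 28, 35).
The pattern: 3rd Sunday of the month.
3rd Sunday of December 2022: 2022-12-18.
3rd Sunday of January 2023: 2023-01-15.
February 2023 — 3rd Sunday is 2023-02-19.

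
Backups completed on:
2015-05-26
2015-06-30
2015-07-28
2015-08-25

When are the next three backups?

Every date is a Tuesday; gaps 35, 28, 28 days.
Each is the last Tuesday of its month (at least one falls on the 29th or later, ruling out '4th Tuesday').
Last Tuesday of September 2015: 2015-09-29.
October 2015 ends with Tuesday 2015-10-27.
Last Tuesday of November 2015: 2015-11-24.

2015-09-29, 2015-10-27, 2015-11-24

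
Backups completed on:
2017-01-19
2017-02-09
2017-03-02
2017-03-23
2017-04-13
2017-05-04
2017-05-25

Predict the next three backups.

Every event comes 21 days after the last (21, 21, 21, 21, 21, 21).
2017-05-25 + 21 days = 2017-06-15.
2017-06-15 + 21 days = 2017-07-06.
2017-07-06 + 21 days = 2017-07-27.

2017-06-15, 2017-07-06, 2017-07-27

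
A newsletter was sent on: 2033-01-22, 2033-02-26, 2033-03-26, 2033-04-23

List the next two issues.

2033-05-28, 2033-06-25

All dates are Saturdays, 35, 28, 28 days apart.
Specifically, the 4th Saturday of each month.
4th Saturday of May 2033: 2033-05-28.
June 2033 — 4th Saturday is 2033-06-25.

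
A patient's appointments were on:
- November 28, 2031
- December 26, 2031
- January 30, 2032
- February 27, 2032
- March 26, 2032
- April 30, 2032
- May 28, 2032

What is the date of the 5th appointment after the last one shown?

October 29, 2032

These are Fridays with 28, 35, 28, 28, 35, 28-day gaps.
Each is the final Friday of its month — January 30, 2032 is past the 28th, so '4th Friday' doesn't fit.
June 2032 ends with Friday June 25, 2032.
Last Friday of July 2032: July 30, 2032.
August 2032 ends with Friday August 27, 2032.
Last Friday of September 2032: September 24, 2032.
October 2032 ends with Friday October 29, 2032.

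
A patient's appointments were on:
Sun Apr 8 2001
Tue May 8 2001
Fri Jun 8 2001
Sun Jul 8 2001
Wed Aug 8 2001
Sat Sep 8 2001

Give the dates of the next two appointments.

Mon Oct 8 2001, Thu Nov 8 2001

Gaps: 30, 31, 30, 31, 31 days — not constant. Every event is on the 8th of the month.
Pattern: the 8th of each month.
October 2001: Mon Oct 8 2001.
Next: November 2001 → Thu Nov 8 2001.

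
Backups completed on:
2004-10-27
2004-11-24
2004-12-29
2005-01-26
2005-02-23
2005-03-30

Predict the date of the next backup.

2005-04-27

All Wednesdays; the gaps (28, 35, 28, 28, 35) vary with month length.
This is the last Wednesday of each month.
Last Wednesday of April 2005: 2005-04-27.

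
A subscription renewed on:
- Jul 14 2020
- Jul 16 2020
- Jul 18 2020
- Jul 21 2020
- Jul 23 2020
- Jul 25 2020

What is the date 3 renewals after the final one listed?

Aug 1 2020

Every event lands on a Tuesday or Thursday or Saturday (gaps cycle 2, 2, 3, 2, 2).
So the schedule is: every Tuesday, Thursday and Saturday.
Next Tuesday: Jul 28 2020.
Next Thursday: Jul 30 2020.
Next Saturday: Aug 1 2020.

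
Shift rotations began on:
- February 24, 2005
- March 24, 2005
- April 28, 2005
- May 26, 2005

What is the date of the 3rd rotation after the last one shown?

August 25, 2005

These are Thursdays at 28- or 35-day spacing (28, 35, 28).
The pattern: 4th Thursday of the month.
4th Thursday of June 2005: June 23, 2005.
4th Thursday of July 2005: July 28, 2005.
August 2005 — 4th Thursday is August 25, 2005.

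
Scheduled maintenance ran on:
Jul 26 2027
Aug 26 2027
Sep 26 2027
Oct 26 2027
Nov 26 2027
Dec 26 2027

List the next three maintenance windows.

Jan 26 2028, Feb 26 2028, Mar 26 2028

Gaps: 31, 31, 30, 31, 30 days — not constant. Every event is on the 26th of the month.
Pattern: the 26th of each month.
January 2028: Jan 26 2028.
Next: February 2028 → Feb 26 2028.
Next: March 2028 → Mar 26 2028.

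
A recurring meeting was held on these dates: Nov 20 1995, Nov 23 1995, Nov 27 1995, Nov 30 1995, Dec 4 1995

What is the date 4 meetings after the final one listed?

Dec 18 1995

Gaps: 3, 4, 3, 4 days — not constant, but cyclic with period 2.
The events fall on every Monday and Thursday.
Next Thursday: Dec 7 1995.
Next Monday: Dec 11 1995.
The following Thursday is Dec 14 1995.
Next Monday: Dec 18 1995.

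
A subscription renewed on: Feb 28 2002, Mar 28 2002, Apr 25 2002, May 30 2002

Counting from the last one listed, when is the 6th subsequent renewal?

Nov 28 2002

These are Thursdays with 28, 28, 35-day gaps.
Each is the final Thursday of its month — May 30 2002 is past the 28th, so '4th Thursday' doesn't fit.
Last Thursday of June 2002: Jun 27 2002.
July 2002 ends with Thursday Jul 25 2002.
Last Thursday of August 2002: Aug 29 2002.
Last Thursday of September 2002: Sep 26 2002.
October 2002 ends with Thursday Oct 31 2002.
November 2002 ends with Thursday Nov 28 2002.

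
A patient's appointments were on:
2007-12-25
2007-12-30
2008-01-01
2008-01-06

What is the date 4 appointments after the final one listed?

2008-01-20

Every event lands on a Tuesday or Sunday (gaps cycle 5, 2, 5).
So the schedule is: every Tuesday and Sunday.
The following Tuesday is 2008-01-08.
Next Sunday: 2008-01-13.
The following Tuesday is 2008-01-15.
The following Sunday is 2008-01-20.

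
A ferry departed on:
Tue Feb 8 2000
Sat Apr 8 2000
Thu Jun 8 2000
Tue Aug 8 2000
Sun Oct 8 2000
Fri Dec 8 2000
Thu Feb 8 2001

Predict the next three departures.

Sun Apr 8 2001, Fri Jun 8 2001, Wed Aug 8 2001

Gaps: 60, 61, 61, 61, 61, 62 days — not constant. Every event is on the 8th of the month.
Pattern: the 8th of every 2 months.
Next: April 2001 → Sun Apr 8 2001.
June 2001: Fri Jun 8 2001.
Next: August 2001 → Wed Aug 8 2001.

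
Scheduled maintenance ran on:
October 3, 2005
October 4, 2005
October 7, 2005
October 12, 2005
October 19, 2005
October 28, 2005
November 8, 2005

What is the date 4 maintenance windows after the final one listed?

January 11, 2006

Gaps: 1, 3, 5, 7, 9, 11 days — each gap is 2 larger than the previous one.
Next gap: 13 days. November 8, 2005 + 13 days = November 21, 2005.
Next gap: 15 days. November 21, 2005 + 15 days = December 6, 2005.
Next gap: 17 days. December 6, 2005 + 17 days = December 23, 2005.
Next gap: 19 days. December 23, 2005 + 19 days = January 11, 2006.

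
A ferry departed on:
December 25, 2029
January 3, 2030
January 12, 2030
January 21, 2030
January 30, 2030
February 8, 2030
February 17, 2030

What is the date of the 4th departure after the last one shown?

Every event comes 9 days after the last (9, 9, 9, 9, 9, 9).
February 17, 2030 + 9 days = February 26, 2030.
February 26, 2030 + 9 days = March 7, 2030.
March 7, 2030 + 9 days = March 16, 2030.
March 16, 2030 + 9 days = March 25, 2030.

March 25, 2030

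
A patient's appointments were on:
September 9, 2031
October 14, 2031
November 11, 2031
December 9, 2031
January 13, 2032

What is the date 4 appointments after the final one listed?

All dates are Tuesdays, 35, 28, 28, 35 days apart.
Specifically, the 2nd Tuesday of each month.
2nd Tuesday of February 2032: February 10, 2032.
2nd Tuesday of March 2032: March 9, 2032.
April 2032 — 2nd Tuesday is April 13, 2032.
May 2032 — 2nd Tuesday is May 11, 2032.

May 11, 2032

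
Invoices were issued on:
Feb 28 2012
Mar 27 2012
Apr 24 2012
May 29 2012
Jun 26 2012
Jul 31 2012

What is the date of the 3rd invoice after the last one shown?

Oct 30 2012

All Tuesdays; the gaps (28, 28, 35, 28, 35) vary with month length.
This is the last Tuesday of each month.
August 2012 ends with Tuesday Aug 28 2012.
September 2012 ends with Tuesday Sep 25 2012.
Last Tuesday of October 2012: Oct 30 2012.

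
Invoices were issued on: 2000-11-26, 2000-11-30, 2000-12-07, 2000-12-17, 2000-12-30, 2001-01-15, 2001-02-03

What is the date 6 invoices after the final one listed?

2001-07-30

Intervals are 4, 7, 10, 13, 16, 19 days — an arithmetic progression with common difference 3.
Next gap: 22 days. 2001-02-03 + 22 days = 2001-02-25.
Next gap: 25 days. 2001-02-25 + 25 days = 2001-03-22.
Next gap: 28 days. 2001-03-22 + 28 days = 2001-04-19.
Next gap: 31 days. 2001-04-19 + 31 days = 2001-05-20.
Next gap: 34 days. 2001-05-20 + 34 days = 2001-06-23.
Next gap: 37 days. 2001-06-23 + 37 days = 2001-07-30.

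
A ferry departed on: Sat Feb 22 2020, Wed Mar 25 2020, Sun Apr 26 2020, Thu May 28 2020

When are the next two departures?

Gaps between consecutive events: 32, 32, 32 days — a constant 32-day interval.
Thu May 28 2020 + 32 days = Mon Jun 29 2020.
Mon Jun 29 2020 + 32 days = Fri Jul 31 2020.

Mon Jun 29 2020, Fri Jul 31 2020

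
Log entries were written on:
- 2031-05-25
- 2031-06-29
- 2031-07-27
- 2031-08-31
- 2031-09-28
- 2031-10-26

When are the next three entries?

All Sundays; the gaps (35, 28, 35, 28, 28) vary with month length.
This is the last Sunday of each month.
Last Sunday of November 2031: 2031-11-30.
December 2031 ends with Sunday 2031-12-28.
Last Sunday of January 2032: 2032-01-25.

2031-11-30, 2031-12-28, 2032-01-25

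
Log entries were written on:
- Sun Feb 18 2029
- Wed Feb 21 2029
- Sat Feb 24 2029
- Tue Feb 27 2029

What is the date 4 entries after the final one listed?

Sun Mar 11 2029

The spacing is 3, 3, 3 days — always 3 days.
Tue Feb 27 2029 + 3 days = Fri Mar 2 2029.
Fri Mar 2 2029 + 3 days = Mon Mar 5 2029.
Mon Mar 5 2029 + 3 days = Thu Mar 8 2029.
Thu Mar 8 2029 + 3 days = Sun Mar 11 2029.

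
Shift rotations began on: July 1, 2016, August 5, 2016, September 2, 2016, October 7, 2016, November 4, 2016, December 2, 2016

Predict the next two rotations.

These are Fridays at 28- or 35-day spacing (35, 28, 35, 28, 28).
The pattern: 1st Friday of the month.
1st Friday of January 2017: January 6, 2017.
1st Friday of February 2017: February 3, 2017.

January 6, 2017; February 3, 2017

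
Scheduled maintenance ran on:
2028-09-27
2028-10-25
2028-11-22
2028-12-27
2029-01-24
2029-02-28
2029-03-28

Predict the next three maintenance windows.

These are Wednesdays at 28- or 35-day spacing (28, 28, 35, 28, 35, 28).
The pattern: 4th Wednesday of the month.
4th Wednesday of April 2029: 2029-04-25.
May 2029 — 4th Wednesday is 2029-05-23.
4th Wednesday of June 2029: 2029-06-27.

2029-04-25, 2029-05-23, 2029-06-27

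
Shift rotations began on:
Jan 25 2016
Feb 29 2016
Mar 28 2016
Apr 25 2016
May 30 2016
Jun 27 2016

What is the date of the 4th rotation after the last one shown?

All Mondays; the gaps (35, 28, 28, 35, 28) vary with month length.
This is the last Monday of each month.
Last Monday of July 2016: Jul 25 2016.
Last Monday of August 2016: Aug 29 2016.
Last Monday of September 2016: Sep 26 2016.
Last Monday of October 2016: Oct 31 2016.

Oct 31 2016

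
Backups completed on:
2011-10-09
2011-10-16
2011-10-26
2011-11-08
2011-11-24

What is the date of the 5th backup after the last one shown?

2012-03-28

Gaps: 7, 10, 13, 16 days — each gap is 3 larger than the previous one.
Next gap: 19 days. 2011-11-24 + 19 days = 2011-12-13.
Next gap: 22 days. 2011-12-13 + 22 days = 2012-01-04.
Next gap: 25 days. 2012-01-04 + 25 days = 2012-01-29.
Next gap: 28 days. 2012-01-29 + 28 days = 2012-02-26.
Next gap: 31 days. 2012-02-26 + 31 days = 2012-03-28.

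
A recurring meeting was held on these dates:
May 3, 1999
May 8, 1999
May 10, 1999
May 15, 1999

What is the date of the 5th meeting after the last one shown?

Every event lands on a Monday or Saturday (gaps cycle 5, 2, 5).
So the schedule is: every Monday and Saturday.
Next Monday: May 17, 1999.
The following Saturday is May 22, 1999.
The following Monday is May 24, 1999.
The following Saturday is May 29, 1999.
Next Monday: May 31, 1999.

May 31, 1999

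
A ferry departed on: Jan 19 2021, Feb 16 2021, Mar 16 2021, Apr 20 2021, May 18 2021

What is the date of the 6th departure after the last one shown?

Nov 16 2021

These are Tuesdays at 28- or 35-day spacing (28, 28, 35, 28).
The pattern: 3rd Tuesday of the month.
June 2021 — 3rd Tuesday is Jun 15 2021.
3rd Tuesday of July 2021: Jul 20 2021.
3rd Tuesday of August 2021: Aug 17 2021.
3rd Tuesday of September 2021: Sep 21 2021.
3rd Tuesday of October 2021: Oct 19 2021.
November 2021 — 3rd Tuesday is Nov 16 2021.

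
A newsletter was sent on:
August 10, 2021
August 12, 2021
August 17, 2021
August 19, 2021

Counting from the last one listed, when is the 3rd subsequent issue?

Every event lands on a Tuesday or Thursday (gaps cycle 2, 5, 2).
So the schedule is: every Tuesday and Thursday.
Next Tuesday: August 24, 2021.
Next Thursday: August 26, 2021.
Next Tuesday: August 31, 2021.

August 31, 2021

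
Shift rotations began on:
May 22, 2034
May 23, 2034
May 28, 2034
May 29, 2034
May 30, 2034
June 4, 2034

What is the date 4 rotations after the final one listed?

Gaps: 1, 5, 1, 1, 5 days — not constant, but cyclic with period 3.
The events fall on every Monday, Tuesday and Sunday.
Next Monday: June 5, 2034.
Next Tuesday: June 6, 2034.
Next Sunday: June 11, 2034.
The following Monday is June 12, 2034.

June 12, 2034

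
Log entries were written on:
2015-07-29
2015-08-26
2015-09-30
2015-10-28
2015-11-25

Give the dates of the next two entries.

2015-12-30, 2016-01-27

Every date is a Wednesday; gaps 28, 35, 28, 28 days.
Each is the last Wednesday of its month (at least one falls on the 29th or later, ruling out '4th Wednesday').
Last Wednesday of December 2015: 2015-12-30.
Last Wednesday of January 2016: 2016-01-27.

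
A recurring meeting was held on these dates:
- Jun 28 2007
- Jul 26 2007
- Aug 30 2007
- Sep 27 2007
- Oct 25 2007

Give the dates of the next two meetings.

All Thursdays; the gaps (28, 35, 28, 28) vary with month length.
This is the last Thursday of each month.
November 2007 ends with Thursday Nov 29 2007.
December 2007 ends with Thursday Dec 27 2007.

Nov 29 2007, Dec 27 2007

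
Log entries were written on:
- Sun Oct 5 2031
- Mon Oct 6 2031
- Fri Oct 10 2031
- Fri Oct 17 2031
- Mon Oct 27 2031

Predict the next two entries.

Gaps: 1, 4, 7, 10 days — each gap is 3 larger than the previous one.
Next gap: 13 days. Mon Oct 27 2031 + 13 days = Sun Nov 9 2031.
Next gap: 16 days. Sun Nov 9 2031 + 16 days = Tue Nov 25 2031.

Sun Nov 9 2031, Tue Nov 25 2031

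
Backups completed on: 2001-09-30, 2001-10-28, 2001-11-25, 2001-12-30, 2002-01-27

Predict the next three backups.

2002-02-24, 2002-03-31, 2002-04-28

All Sundays; the gaps (28, 28, 35, 28) vary with month length.
This is the last Sunday of each month.
February 2002 ends with Sunday 2002-02-24.
March 2002 ends with Sunday 2002-03-31.
Last Sunday of April 2002: 2002-04-28.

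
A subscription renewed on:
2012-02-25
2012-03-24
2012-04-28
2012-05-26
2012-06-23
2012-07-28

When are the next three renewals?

2012-08-25, 2012-09-22, 2012-10-27

All dates are Saturdays, 28, 35, 28, 28, 35 days apart.
Specifically, the 4th Saturday of each month.
4th Saturday of August 2012: 2012-08-25.
September 2012 — 4th Saturday is 2012-09-22.
October 2012 — 4th Saturday is 2012-10-27.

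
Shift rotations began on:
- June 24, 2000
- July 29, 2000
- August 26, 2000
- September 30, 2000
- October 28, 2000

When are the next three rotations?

November 25, 2000; December 30, 2000; January 27, 2001

These are Saturdays with 35, 28, 35, 28-day gaps.
Each is the final Saturday of its month — July 29, 2000 is past the 28th, so '4th Saturday' doesn't fit.
November 2000 ends with Saturday November 25, 2000.
Last Saturday of December 2000: December 30, 2000.
January 2001 ends with Saturday January 27, 2001.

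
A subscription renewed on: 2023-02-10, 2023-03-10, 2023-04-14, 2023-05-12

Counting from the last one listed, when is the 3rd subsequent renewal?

Gaps: 28, 35, 28 days — a mix of 28 and 35. Every date is a Friday.
Each is the 2nd Friday of its month.
2nd Friday of June 2023: 2023-06-09.
2nd Friday of July 2023: 2023-07-14.
August 2023 — 2nd Friday is 2023-08-11.

2023-08-11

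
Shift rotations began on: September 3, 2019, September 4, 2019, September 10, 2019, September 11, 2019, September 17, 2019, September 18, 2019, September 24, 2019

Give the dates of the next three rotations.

September 25, 2019; October 1, 2019; October 2, 2019

Every event lands on a Tuesday or Wednesday (gaps cycle 1, 6, 1, 6, 1, 6).
So the schedule is: every Tuesday and Wednesday.
The following Wednesday is September 25, 2019.
Next Tuesday: October 1, 2019.
The following Wednesday is October 2, 2019.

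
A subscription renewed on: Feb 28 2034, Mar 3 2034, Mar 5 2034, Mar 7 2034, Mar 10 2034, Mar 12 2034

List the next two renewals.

Mar 14 2034, Mar 17 2034

Gaps: 3, 2, 2, 3, 2 days — not constant, but cyclic with period 3.
The events fall on every Tuesday, Friday and Sunday.
The following Tuesday is Mar 14 2034.
The following Friday is Mar 17 2034.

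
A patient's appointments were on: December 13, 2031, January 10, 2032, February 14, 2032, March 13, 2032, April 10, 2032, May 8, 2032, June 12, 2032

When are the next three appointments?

These are Saturdays at 28- or 35-day spacing (28, 35, 28, 28, 28, 35).
The pattern: 2nd Saturday of the month.
July 2032 — 2nd Saturday is July 10, 2032.
August 2032 — 2nd Saturday is August 14, 2032.
2nd Saturday of September 2032: September 11, 2032.

July 10, 2032; August 14, 2032; September 11, 2032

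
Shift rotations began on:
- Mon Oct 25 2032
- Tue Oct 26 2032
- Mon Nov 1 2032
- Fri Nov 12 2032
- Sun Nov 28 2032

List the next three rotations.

Sun Dec 19 2032, Fri Jan 14 2033, Mon Feb 14 2033

Intervals are 1, 6, 11, 16 days — an arithmetic progression with common difference 5.
Next gap: 21 days. Sun Nov 28 2032 + 21 days = Sun Dec 19 2032.
Next gap: 26 days. Sun Dec 19 2032 + 26 days = Fri Jan 14 2033.
Next gap: 31 days. Fri Jan 14 2033 + 31 days = Mon Feb 14 2033.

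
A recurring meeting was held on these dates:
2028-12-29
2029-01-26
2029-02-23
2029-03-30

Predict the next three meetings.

2029-04-27, 2029-05-25, 2029-06-29

Every date is a Friday; gaps 28, 28, 35 days.
Each is the last Friday of its month (at least one falls on the 29th or later, ruling out '4th Friday').
April 2029 ends with Friday 2029-04-27.
May 2029 ends with Friday 2029-05-25.
June 2029 ends with Friday 2029-06-29.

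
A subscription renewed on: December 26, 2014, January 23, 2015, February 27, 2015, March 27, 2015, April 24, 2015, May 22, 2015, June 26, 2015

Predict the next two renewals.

Gaps: 28, 35, 28, 28, 28, 35 days — a mix of 28 and 35. Every date is a Friday.
Each is the 4th Friday of its month.
July 2015 — 4th Friday is July 24, 2015.
4th Friday of August 2015: August 28, 2015.

July 24, 2015; August 28, 2015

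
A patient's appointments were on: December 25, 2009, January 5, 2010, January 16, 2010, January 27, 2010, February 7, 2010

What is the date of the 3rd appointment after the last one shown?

The spacing is 11, 11, 11, 11 days — always 11 days.
February 7, 2010 + 11 days = February 18, 2010.
February 18, 2010 + 11 days = March 1, 2010.
March 1, 2010 + 11 days = March 12, 2010.

March 12, 2010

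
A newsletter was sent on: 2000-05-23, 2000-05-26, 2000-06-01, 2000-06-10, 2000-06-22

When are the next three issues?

Intervals are 3, 6, 9, 12 days — an arithmetic progression with common difference 3.
Next gap: 15 days. 2000-06-22 + 15 days = 2000-07-07.
Next gap: 18 days. 2000-07-07 + 18 days = 2000-07-25.
Next gap: 21 days. 2000-07-25 + 21 days = 2000-08-15.

2000-07-07, 2000-07-25, 2000-08-15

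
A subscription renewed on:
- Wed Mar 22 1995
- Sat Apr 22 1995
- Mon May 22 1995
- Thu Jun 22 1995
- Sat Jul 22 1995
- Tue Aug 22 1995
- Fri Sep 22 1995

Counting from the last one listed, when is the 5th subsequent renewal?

Thu Feb 22 1996

The day-of-month is always 22 (31, 30, 31, 30, 31, 31 days between events).
So this recurs on the 22nd of each month.
October 1995: Sun Oct 22 1995.
November 1995: Wed Nov 22 1995.
Next: December 1995 → Fri Dec 22 1995.
Next: January 1996 → Mon Jan 22 1996.
Next: February 1996 → Thu Feb 22 1996.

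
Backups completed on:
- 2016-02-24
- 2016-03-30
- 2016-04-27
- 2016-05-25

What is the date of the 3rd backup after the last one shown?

All Wednesdays; the gaps (35, 28, 28) vary with month length.
This is the last Wednesday of each month.
Last Wednesday of June 2016: 2016-06-29.
July 2016 ends with Wednesday 2016-07-27.
Last Wednesday of August 2016: 2016-08-31.

2016-08-31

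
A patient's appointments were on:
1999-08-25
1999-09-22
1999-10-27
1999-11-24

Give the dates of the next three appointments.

Gaps: 28, 35, 28 days — a mix of 28 and 35. Every date is a Wednesday.
Each is the 4th Wednesday of its month.
December 1999 — 4th Wednesday is 1999-12-22.
4th Wednesday of January 2000: 2000-01-26.
4th Wednesday of February 2000: 2000-02-23.

1999-12-22, 2000-01-26, 2000-02-23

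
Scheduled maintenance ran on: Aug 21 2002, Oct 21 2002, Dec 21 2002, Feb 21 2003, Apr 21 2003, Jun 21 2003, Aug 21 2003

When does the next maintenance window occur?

Oct 21 2003

Gaps: 61, 61, 62, 59, 61, 61 days — not constant. Every event is on the 21st of the month.
Pattern: the 21st of every 2 months.
Next: October 2003 → Oct 21 2003.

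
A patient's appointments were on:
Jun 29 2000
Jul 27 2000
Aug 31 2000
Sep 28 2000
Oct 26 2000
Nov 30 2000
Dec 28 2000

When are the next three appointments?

All Thursdays; the gaps (28, 35, 28, 28, 35, 28) vary with month length.
This is the last Thursday of each month.
January 2001 ends with Thursday Jan 25 2001.
Last Thursday of February 2001: Feb 22 2001.
March 2001 ends with Thursday Mar 29 2001.

Jan 25 2001, Feb 22 2001, Mar 29 2001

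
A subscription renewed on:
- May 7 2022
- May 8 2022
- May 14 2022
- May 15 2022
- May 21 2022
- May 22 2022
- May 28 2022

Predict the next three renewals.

May 29 2022, Jun 4 2022, Jun 5 2022

Gaps: 1, 6, 1, 6, 1, 6 days — not constant, but cyclic with period 2.
The events fall on every Saturday and Sunday.
Next Sunday: May 29 2022.
The following Saturday is Jun 4 2022.
Next Sunday: Jun 5 2022.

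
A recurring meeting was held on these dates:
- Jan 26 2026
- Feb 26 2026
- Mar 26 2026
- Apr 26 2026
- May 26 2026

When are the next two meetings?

Jun 26 2026, Jul 26 2026

Gaps: 31, 28, 31, 30 days — not constant. Every event is on the 26th of the month.
Pattern: the 26th of each month.
Next: June 2026 → Jun 26 2026.
July 2026: Jul 26 2026.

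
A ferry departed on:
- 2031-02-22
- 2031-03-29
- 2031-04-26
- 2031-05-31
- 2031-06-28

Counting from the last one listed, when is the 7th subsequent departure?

Every date is a Saturday; gaps 35, 28, 35, 28 days.
Each is the last Saturday of its month (at least one falls on the 29th or later, ruling out '4th Saturday').
July 2031 ends with Saturday 2031-07-26.
Last Saturday of August 2031: 2031-08-30.
September 2031 ends with Saturday 2031-09-27.
October 2031 ends with Saturday 2031-10-25.
Last Saturday of November 2031: 2031-11-29.
Last Saturday of December 2031: 2031-12-27.
Last Saturday of January 2032: 2032-01-31.

2032-01-31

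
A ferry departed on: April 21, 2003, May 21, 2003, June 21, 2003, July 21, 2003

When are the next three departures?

August 21, 2003; September 21, 2003; October 21, 2003

The day-of-month is always 21 (30, 31, 30 days between events).
So this recurs on the 21st of each month.
August 2003: August 21, 2003.
September 2003: September 21, 2003.
Next: October 2003 → October 21, 2003.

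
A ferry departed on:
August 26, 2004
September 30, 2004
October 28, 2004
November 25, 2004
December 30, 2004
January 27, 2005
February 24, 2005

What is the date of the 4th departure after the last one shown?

June 30, 2005

Every date is a Thursday; gaps 35, 28, 28, 35, 28, 28 days.
Each is the last Thursday of its month (at least one falls on the 29th or later, ruling out '4th Thursday').
March 2005 ends with Thursday March 31, 2005.
Last Thursday of April 2005: April 28, 2005.
Last Thursday of May 2005: May 26, 2005.
Last Thursday of June 2005: June 30, 2005.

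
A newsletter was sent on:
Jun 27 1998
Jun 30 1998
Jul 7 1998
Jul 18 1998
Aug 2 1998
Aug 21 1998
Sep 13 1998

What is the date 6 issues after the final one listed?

Apr 23 1999

Intervals are 3, 7, 11, 15, 19, 23 days — an arithmetic progression with common difference 4.
Next gap: 27 days. Sep 13 1998 + 27 days = Oct 10 1998.
Next gap: 31 days. Oct 10 1998 + 31 days = Nov 10 1998.
Next gap: 35 days. Nov 10 1998 + 35 days = Dec 15 1998.
Next gap: 39 days. Dec 15 1998 + 39 days = Jan 23 1999.
Next gap: 43 days. Jan 23 1999 + 43 days = Mar 7 1999.
Next gap: 47 days. Mar 7 1999 + 47 days = Apr 23 1999.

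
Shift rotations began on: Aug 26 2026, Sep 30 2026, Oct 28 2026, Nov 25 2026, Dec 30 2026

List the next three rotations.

All Wednesdays; the gaps (35, 28, 28, 35) vary with month length.
This is the last Wednesday of each month.
Last Wednesday of January 2027: Jan 27 2027.
February 2027 ends with Wednesday Feb 24 2027.
March 2027 ends with Wednesday Mar 31 2027.

Jan 27 2027, Feb 24 2027, Mar 31 2027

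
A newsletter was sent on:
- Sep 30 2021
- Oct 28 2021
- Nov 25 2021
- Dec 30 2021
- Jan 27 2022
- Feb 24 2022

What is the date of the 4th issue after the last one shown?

These are Thursdays with 28, 28, 35, 28, 28-day gaps.
Each is the final Thursday of its month — Sep 30 2021 is past the 28th, so '4th Thursday' doesn't fit.
Last Thursday of March 2022: Mar 31 2022.
Last Thursday of April 2022: Apr 28 2022.
Last Thursday of May 2022: May 26 2022.
Last Thursday of June 2022: Jun 30 2022.

Jun 30 2022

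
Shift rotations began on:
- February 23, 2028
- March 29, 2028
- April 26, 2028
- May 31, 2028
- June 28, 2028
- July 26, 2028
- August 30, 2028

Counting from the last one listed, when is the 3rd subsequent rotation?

Every date is a Wednesday; gaps 35, 28, 35, 28, 28, 35 days.
Each is the last Wednesday of its month (at least one falls on the 29th or later, ruling out '4th Wednesday').
September 2028 ends with Wednesday September 27, 2028.
October 2028 ends with Wednesday October 25, 2028.
Last Wednesday of November 2028: November 29, 2028.

November 29, 2028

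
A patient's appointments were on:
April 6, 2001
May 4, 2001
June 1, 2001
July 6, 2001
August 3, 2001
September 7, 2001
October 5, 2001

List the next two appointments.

Gaps: 28, 28, 35, 28, 35, 28 days — a mix of 28 and 35. Every date is a Friday.
Each is the 1st Friday of its month.
1st Friday of November 2001: November 2, 2001.
December 2001 — 1st Friday is December 7, 2001.

November 2, 2001; December 7, 2001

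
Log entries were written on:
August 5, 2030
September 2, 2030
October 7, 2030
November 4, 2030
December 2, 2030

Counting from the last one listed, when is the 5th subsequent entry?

May 5, 2031

Gaps: 28, 35, 28, 28 days — a mix of 28 and 35. Every date is a Monday.
Each is the 1st Monday of its month.
1st Monday of January 2031: January 6, 2031.
1st Monday of February 2031: February 3, 2031.
March 2031 — 1st Monday is March 3, 2031.
1st Monday of April 2031: April 7, 2031.
May 2031 — 1st Monday is May 5, 2031.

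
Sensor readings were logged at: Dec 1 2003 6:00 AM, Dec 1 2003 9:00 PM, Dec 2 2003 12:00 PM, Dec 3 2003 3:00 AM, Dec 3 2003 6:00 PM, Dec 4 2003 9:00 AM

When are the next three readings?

Dec 5 2003 12:00 AM, Dec 5 2003 3:00 PM, Dec 6 2003 6:00 AM

Gaps: 15, 15, 15, 15, 15 hours — each event is 15 hours after the previous one.
Dec 4 2003 9:00 AM + 15 h = Dec 5 2003 12:00 AM.
Dec 5 2003 12:00 AM + 15 h = Dec 5 2003 3:00 PM.
Dec 5 2003 3:00 PM + 15 h = Dec 6 2003 6:00 AM.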